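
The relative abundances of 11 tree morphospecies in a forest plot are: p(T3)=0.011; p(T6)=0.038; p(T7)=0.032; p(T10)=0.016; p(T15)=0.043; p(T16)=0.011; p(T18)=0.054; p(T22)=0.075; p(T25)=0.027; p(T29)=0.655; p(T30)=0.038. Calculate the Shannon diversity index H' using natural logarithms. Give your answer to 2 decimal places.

Each pᵢ ln pᵢ term (working shown to 4 dp, full precision carried): 0.011×(-4.5099)=-0.0496, 0.038×(-3.2702)=-0.1243, 0.032×(-3.4420)=-0.1101, 0.016×(-4.1352)=-0.0662, 0.043×(-3.1466)=-0.1353, 0.011×(-4.5099)=-0.0496, 0.054×(-2.9188)=-0.1576, 0.075×(-2.5903)=-0.1943, 0.027×(-3.6119)=-0.0975, 0.655×(-0.4231)=-0.2771, 0.038×(-3.2702)=-0.1243.
Sum = -1.3859, so H' = 1.39.

1.39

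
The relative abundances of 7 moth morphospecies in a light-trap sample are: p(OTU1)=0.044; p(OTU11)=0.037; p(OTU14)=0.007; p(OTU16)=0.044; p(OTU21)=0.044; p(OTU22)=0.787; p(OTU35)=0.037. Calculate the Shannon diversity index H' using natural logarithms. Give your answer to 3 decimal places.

Each pᵢ ln pᵢ term (working shown to 5 dp, full precision carried): 0.044×(-3.12357)=-0.13744, 0.037×(-3.29684)=-0.12198, 0.007×(-4.96185)=-0.03473, 0.044×(-3.12357)=-0.13744, 0.044×(-3.12357)=-0.13744, 0.787×(-0.23953)=-0.18851, 0.037×(-3.29684)=-0.12198.
Sum = -0.87952, so H' = 0.880.

0.880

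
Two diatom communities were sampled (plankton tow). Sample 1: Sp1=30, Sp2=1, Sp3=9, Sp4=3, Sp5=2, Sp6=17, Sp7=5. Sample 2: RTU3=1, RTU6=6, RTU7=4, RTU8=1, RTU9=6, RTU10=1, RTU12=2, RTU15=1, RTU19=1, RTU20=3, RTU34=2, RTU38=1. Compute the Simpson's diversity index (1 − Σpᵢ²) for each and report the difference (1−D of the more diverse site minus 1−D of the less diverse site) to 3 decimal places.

Sample 1: N=67, proportions 0.447761, 0.014925, 0.134328, 0.044776, 0.029851, 0.253731, 0.074627, giving 1−D = 0.708398 (working shown to 6 dp, full precision carried).
Sample 2: N=29, proportions 0.034483, 0.206897, 0.137931, 0.034483, 0.206897, 0.034483, 0.068966, 0.034483, 0.034483, 0.103448, 0.068966, 0.034483, giving 1−D = 0.868014.
Difference = |0.708398 − 0.868014| = 0.159616, i.e. 0.160 to 3 decimal places.

0.160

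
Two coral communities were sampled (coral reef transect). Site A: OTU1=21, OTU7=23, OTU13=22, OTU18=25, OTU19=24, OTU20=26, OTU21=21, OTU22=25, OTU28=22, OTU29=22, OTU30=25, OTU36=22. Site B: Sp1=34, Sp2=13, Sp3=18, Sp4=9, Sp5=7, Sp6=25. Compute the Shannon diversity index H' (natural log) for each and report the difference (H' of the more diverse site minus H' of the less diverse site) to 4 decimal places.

Site A: N=278, proportions 0.07554, 0.082734, 0.079137, 0.089928, 0.086331, 0.093525, 0.07554, 0.089928, 0.079137, 0.079137, 0.089928, 0.079137, giving H' = 2.482306 (working shown to 6 dp, full precision carried).
Site B: N=106, proportions 0.320755, 0.122642, 0.169811, 0.084906, 0.066038, 0.235849, giving H' = 1.652726.
Difference = |2.482306 − 1.652726| = 0.829580, i.e. 0.8296 to 4 decimal places.

0.8296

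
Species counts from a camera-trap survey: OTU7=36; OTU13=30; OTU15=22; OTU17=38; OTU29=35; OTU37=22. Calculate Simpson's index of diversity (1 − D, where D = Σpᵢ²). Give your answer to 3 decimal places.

Total N = 36+30+22+38+35+22 = 183, so the proportions are 0.19672, 0.16393, 0.12022, 0.20765, 0.19126, 0.12022 (working shown to 5 dp, full precision carried).
D = 0.19672² + 0.16393² + 0.12022² + 0.20765² + 0.19126² + 0.12022² = 0.03870 + 0.02687 + 0.01445 + 0.04312 + 0.03658 + 0.01445 = 0.17418.
So 1 − D = 0.82582, i.e. 0.826 to 3 decimal places.

0.826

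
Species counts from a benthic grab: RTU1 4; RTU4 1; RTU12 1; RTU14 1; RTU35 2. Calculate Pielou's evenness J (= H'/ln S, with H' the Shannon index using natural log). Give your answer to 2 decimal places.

0.89

Total N = 4+1+1+1+2 = 9, so the proportions are 0.4444, 0.1111, 0.1111, 0.1111, 0.2222 (working shown to 4 dp, full precision carried).
H' = −Σ pᵢ ln pᵢ = −((-0.3604) + (-0.2441) + (-0.2441) + (-0.2441) + (-0.3342)) = 1.4271.
With S = 5 species, ln S = 1.6094, so J = 1.4271/1.6094 = 0.8867, i.e. 0.89 to 2 decimal places.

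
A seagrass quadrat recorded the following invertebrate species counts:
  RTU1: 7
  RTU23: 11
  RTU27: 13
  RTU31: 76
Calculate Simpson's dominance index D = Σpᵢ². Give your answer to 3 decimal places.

Total N = 7+11+13+76 = 107, so the proportions are 0.06542, 0.1028, 0.1215, 0.71028 (working shown to 5 dp, full precision carried).
D = 0.06542² + 0.1028² + 0.1215² + 0.71028² = 0.00428 + 0.01057 + 0.01476 + 0.50450 = 0.53411.
To 3 decimal places, D = 0.534.

0.534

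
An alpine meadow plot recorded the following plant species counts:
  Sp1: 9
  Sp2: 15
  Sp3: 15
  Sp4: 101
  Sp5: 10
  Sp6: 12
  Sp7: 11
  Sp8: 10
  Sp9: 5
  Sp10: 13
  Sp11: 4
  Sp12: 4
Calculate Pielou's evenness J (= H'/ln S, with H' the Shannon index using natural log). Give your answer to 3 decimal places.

Total N = 9+15+15+101+10+12+11+10+5+13+4+4 = 209, so the proportions are 0.04306, 0.07177, 0.07177, 0.48325, 0.04785, 0.05742, 0.05263, 0.04785, 0.02392, 0.0622, 0.01914, 0.01914 (working shown to 5 dp, full precision carried).
H' = −Σ pᵢ ln pᵢ = −((-0.13544) + (-0.18906) + (-0.18906) + (-0.35143) + (-0.14544) + (-0.16406) + (-0.15497) + (-0.14544) + (-0.08930) + (-0.17276) + (-0.07571) + (-0.07571)) = 1.88840.
With S = 12 species, ln S = 2.48491, so J = 1.88840/2.48491 = 0.75995, i.e. 0.760 to 3 decimal places.

0.760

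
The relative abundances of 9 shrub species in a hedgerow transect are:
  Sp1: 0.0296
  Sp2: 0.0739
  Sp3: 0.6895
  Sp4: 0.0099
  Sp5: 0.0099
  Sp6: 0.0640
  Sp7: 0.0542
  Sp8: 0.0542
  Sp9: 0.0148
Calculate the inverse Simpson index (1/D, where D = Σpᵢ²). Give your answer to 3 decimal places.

D = 0.0296² + 0.0739² + 0.6895² + 0.0099² + 0.0099² + 0.064² + 0.0542² + 0.0542² + 0.0148² = 0.000876 + 0.005461 + 0.475410 + 0.000098 + 0.000098 + 0.004096 + 0.002938 + 0.002938 + 0.000219 = 0.492134 (working shown to 6 dp, full precision carried).
So 1/D = 2.03197, i.e. 2.032 to 3 decimal places.

2.032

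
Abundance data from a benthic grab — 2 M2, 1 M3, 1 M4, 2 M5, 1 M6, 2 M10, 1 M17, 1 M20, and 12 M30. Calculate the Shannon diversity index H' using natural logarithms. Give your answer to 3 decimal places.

Total N = 2+1+1+2+1+2+1+1+12 = 23, so the proportions are 0.08696, 0.04348, 0.04348, 0.08696, 0.04348, 0.08696, 0.04348, 0.04348, 0.52174 (working shown to 5 dp, full precision carried).
Each pᵢ ln pᵢ term: 0.08696×(-2.44235)=-0.21238, 0.04348×(-3.13549)=-0.13633, 0.04348×(-3.13549)=-0.13633, 0.08696×(-2.44235)=-0.21238, 0.04348×(-3.13549)=-0.13633, 0.08696×(-2.44235)=-0.21238, 0.04348×(-3.13549)=-0.13633, 0.04348×(-3.13549)=-0.13633, 0.52174×(-0.65059)=-0.33944.
Sum = -1.65820, so H' = 1.658.

1.658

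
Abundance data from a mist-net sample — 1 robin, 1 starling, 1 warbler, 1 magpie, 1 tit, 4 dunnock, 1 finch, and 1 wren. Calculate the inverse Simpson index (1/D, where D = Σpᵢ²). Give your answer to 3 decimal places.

Total N = 1+1+1+1+1+4+1+1 = 11, so the proportions are 0.0909091, 0.0909091, 0.0909091, 0.0909091, 0.0909091, 0.3636364, 0.0909091, 0.0909091 (working shown to 7 dp, full precision carried).
D = 0.0909091² + 0.0909091² + 0.0909091² + 0.0909091² + 0.0909091² + 0.3636364² + 0.0909091² + 0.0909091² = 0.0082645 + 0.0082645 + 0.0082645 + 0.0082645 + 0.0082645 + 0.1322314 + 0.0082645 + 0.0082645 = 0.1900826.
So 1/D = 5.26087, i.e. 5.261 to 3 decimal places.

5.261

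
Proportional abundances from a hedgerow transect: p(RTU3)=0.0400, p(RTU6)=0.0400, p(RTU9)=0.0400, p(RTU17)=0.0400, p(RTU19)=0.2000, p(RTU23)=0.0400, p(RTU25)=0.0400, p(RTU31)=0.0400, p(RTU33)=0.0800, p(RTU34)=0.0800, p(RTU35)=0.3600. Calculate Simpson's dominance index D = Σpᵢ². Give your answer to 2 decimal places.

0.19

D = 0.04² + 0.04² + 0.04² + 0.04² + 0.2² + 0.04² + 0.04² + 0.04² + 0.08² + 0.08² + 0.36² = 0.0016 + 0.0016 + 0.0016 + 0.0016 + 0.0400 + 0.0016 + 0.0016 + 0.0016 + 0.0064 + 0.0064 + 0.1296 = 0.1936 (working shown to 4 dp, full precision carried).
To 2 decimal places, D = 0.19.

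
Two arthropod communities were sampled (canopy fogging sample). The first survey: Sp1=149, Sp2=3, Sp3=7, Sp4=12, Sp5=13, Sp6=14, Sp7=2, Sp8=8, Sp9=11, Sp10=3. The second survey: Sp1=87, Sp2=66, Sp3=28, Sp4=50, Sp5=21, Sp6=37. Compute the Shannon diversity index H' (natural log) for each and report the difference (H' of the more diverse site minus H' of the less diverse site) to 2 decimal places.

The first survey: N=222, proportions 0.6712, 0.0135, 0.0315, 0.0541, 0.0586, 0.0631, 0.009, 0.036, 0.0495, 0.0135, giving H' = 1.3022 (working shown to 4 dp, full precision carried).
The second survey: N=289, proportions 0.301, 0.2284, 0.0969, 0.173, 0.0727, 0.128, giving H' = 1.6820.
Difference = |1.3022 − 1.6820| = 0.3798, i.e. 0.38 to 2 decimal places.

0.38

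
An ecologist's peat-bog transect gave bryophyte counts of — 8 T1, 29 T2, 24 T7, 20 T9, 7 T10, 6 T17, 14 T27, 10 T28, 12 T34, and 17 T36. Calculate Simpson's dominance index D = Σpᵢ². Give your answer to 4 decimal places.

0.1247

Total N = 8+29+24+20+7+6+14+10+12+17 = 147, so the proportions are 0.054422, 0.197279, 0.163265, 0.136054, 0.047619, 0.040816, 0.095238, 0.068027, 0.081633, 0.115646 (working shown to 6 dp, full precision carried).
D = 0.054422² + 0.197279² + 0.163265² + 0.136054² + 0.047619² + 0.040816² + 0.095238² + 0.068027² + 0.081633² + 0.115646² = 0.002962 + 0.038919 + 0.026656 + 0.018511 + 0.002268 + 0.001666 + 0.009070 + 0.004628 + 0.006664 + 0.013374 = 0.124717.
To 4 decimal places, D = 0.1247.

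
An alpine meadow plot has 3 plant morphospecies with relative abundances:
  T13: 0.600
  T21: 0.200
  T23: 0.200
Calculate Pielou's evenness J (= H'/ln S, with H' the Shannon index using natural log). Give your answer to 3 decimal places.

H' = −Σ pᵢ ln pᵢ = −((-0.30650) + (-0.32189) + (-0.32189)) = 0.95027 (working shown to 5 dp, full precision carried).
With S = 3 species, ln S = 1.09861, so J = 0.95027/1.09861 = 0.86497, i.e. 0.865 to 3 decimal places.

0.865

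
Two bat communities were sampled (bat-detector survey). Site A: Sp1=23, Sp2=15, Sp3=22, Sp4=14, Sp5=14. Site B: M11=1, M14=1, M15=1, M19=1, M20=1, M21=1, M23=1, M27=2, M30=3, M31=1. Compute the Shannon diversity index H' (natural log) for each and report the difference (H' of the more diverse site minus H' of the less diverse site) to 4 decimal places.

0.6210

Site A: N=88, proportions 0.2613636, 0.1704545, 0.25, 0.1590909, 0.1590909, giving H' = 1.5837725 (working shown to 7 dp, full precision carried).
Site B: N=13, proportions 0.0769231, 0.0769231, 0.0769231, 0.0769231, 0.0769231, 0.0769231, 0.0769231, 0.1538462, 0.2307692, 0.0769231, giving H' = 2.2047854.
Difference = |1.5837725 − 2.2047854| = 0.6210129, i.e. 0.6210 to 4 decimal places.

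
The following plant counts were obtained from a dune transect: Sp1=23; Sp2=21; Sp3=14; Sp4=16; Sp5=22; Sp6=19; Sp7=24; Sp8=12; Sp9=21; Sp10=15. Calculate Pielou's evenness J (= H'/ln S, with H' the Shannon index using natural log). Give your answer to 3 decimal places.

Total N = 23+21+14+16+22+19+24+12+21+15 = 187, so the proportions are 0.12299, 0.1123, 0.07487, 0.08556, 0.11765, 0.1016, 0.12834, 0.06417, 0.1123, 0.08021 (working shown to 5 dp, full precision carried).
H' = −Σ pᵢ ln pᵢ = −((-0.25775) + (-0.24555) + (-0.19406) + (-0.21035) + (-0.25177) + (-0.23234) + (-0.26349) + (-0.17623) + (-0.24555) + (-0.20238)) = 2.27948.
With S = 10 species, ln S = 2.30259, so J = 2.27948/2.30259 = 0.98997, i.e. 0.990 to 3 decimal places.

0.990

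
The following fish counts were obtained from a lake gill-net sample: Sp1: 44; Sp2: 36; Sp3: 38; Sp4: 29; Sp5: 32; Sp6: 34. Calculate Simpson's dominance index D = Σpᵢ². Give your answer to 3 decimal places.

0.170

Total N = 44+36+38+29+32+34 = 213, so the proportions are 0.20657, 0.16901, 0.1784, 0.13615, 0.15023, 0.15962 (working shown to 5 dp, full precision carried).
D = 0.20657² + 0.16901² + 0.1784² + 0.13615² + 0.15023² + 0.15962² = 0.04267 + 0.02857 + 0.03183 + 0.01854 + 0.02257 + 0.02548 = 0.16965.
To 3 decimal places, D = 0.170.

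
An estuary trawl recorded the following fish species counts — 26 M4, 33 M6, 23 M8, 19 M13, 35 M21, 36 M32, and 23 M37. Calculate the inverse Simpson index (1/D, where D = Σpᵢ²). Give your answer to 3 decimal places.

Total N = 26+33+23+19+35+36+23 = 195, so the proportions are 0.1333333, 0.1692308, 0.1179487, 0.0974359, 0.1794872, 0.1846154, 0.1179487 (working shown to 7 dp, full precision carried).
D = 0.1333333² + 0.1692308² + 0.1179487² + 0.0974359² + 0.1794872² + 0.1846154² + 0.1179487² = 0.0177778 + 0.0286391 + 0.0139119 + 0.0094938 + 0.0322156 + 0.0340828 + 0.0139119 = 0.1500329.
So 1/D = 6.66521, i.e. 6.665 to 3 decimal places.

6.665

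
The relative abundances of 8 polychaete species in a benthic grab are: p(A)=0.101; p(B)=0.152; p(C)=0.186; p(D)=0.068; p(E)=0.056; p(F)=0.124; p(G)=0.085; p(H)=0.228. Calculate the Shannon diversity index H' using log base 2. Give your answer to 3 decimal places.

2.857

Each pᵢ log₂ pᵢ term (working shown to 5 dp, full precision carried): 0.101×(-3.30757)=-0.33406, 0.152×(-2.71786)=-0.41311, 0.186×(-2.42663)=-0.45135, 0.068×(-3.87832)=-0.26373, 0.056×(-4.15843)=-0.23287, 0.124×(-3.01159)=-0.37344, 0.085×(-3.55639)=-0.30229, 0.228×(-2.13289)=-0.48630.
Sum = -2.85716, so H' = 2.857.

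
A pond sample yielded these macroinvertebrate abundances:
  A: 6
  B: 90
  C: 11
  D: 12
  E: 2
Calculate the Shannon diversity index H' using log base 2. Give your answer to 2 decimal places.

1.28

Total N = 6+90+11+12+2 = 121, so the proportions are 0.0496, 0.7438, 0.0909, 0.0992, 0.0165 (working shown to 4 dp, full precision carried).
Each pᵢ log₂ pᵢ term: 0.0496×(-4.3339)=-0.2149, 0.7438×(-0.4270)=-0.3176, 0.0909×(-3.4594)=-0.3145, 0.0992×(-3.3339)=-0.3306, 0.0165×(-5.9189)=-0.0978.
Sum = -1.2755, so H' = 1.28.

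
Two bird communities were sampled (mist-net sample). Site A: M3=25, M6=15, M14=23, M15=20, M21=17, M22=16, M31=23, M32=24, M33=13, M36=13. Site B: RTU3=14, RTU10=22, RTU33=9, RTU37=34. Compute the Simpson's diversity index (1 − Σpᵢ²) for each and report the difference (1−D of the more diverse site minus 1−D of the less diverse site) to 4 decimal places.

Site A: N=189, proportions 0.132275, 0.079365, 0.121693, 0.10582, 0.089947, 0.084656, 0.121693, 0.126984, 0.068783, 0.068783, giving 1−D = 0.894544 (working shown to 6 dp, full precision carried).
Site B: N=79, proportions 0.177215, 0.278481, 0.113924, 0.43038, giving 1−D = 0.692838.
Difference = |0.894544 − 0.692838| = 0.201706, i.e. 0.2017 to 4 decimal places.

0.2017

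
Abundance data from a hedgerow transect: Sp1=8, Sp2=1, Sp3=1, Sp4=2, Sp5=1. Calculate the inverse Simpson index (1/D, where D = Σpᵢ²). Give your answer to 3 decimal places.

2.380

Total N = 8+1+1+2+1 = 13, so the proportions are 0.615385, 0.076923, 0.076923, 0.153846, 0.076923 (working shown to 6 dp, full precision carried).
D = 0.615385² + 0.076923² + 0.076923² + 0.153846² + 0.076923² = 0.378698 + 0.005917 + 0.005917 + 0.023669 + 0.005917 = 0.420118.
So 1/D = 2.38028, i.e. 2.380 to 3 decimal places.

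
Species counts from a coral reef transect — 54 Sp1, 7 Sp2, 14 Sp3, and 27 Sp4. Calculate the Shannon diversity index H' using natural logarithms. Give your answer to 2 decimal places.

Total N = 54+7+14+27 = 102, so the proportions are 0.52941, 0.06863, 0.13725, 0.26471 (working shown to 5 dp, full precision carried).
Each pᵢ ln pᵢ term: 0.52941×(-0.63599)=-0.33670, 0.06863×(-2.67906)=-0.18386, 0.13725×(-1.98592)=-0.27258, 0.26471×(-1.32914)=-0.35183.
Sum = -1.14496, so H' = 1.14.

1.14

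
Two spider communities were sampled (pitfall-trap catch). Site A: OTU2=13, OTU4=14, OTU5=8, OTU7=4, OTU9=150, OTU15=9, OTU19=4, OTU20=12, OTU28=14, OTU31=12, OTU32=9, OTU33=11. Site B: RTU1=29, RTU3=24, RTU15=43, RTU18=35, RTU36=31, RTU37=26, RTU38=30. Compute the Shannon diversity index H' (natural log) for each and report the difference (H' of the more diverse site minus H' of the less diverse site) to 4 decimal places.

Site A: N=260, proportions 0.05, 0.0538462, 0.0307692, 0.0153846, 0.5769231, 0.0346154, 0.0153846, 0.0461538, 0.0538462, 0.0461538, 0.0346154, 0.0423077, giving H' = 1.6678979 (working shown to 7 dp, full precision carried).
Site B: N=218, proportions 0.1330275, 0.1100917, 0.1972477, 0.1605505, 0.1422018, 0.1192661, 0.1376147, giving H' = 1.9290194.
Difference = |1.6678979 − 1.9290194| = 0.2611215, i.e. 0.2611 to 4 decimal places.

0.2611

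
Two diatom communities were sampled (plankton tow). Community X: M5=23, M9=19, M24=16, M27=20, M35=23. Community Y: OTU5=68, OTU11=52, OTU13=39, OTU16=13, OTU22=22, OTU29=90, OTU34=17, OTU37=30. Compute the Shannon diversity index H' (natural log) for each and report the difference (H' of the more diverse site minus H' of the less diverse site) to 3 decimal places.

Community X: N=101, proportions 0.227723, 0.188119, 0.158416, 0.19802, 0.227723, giving H' = 1.600733 (working shown to 6 dp, full precision carried).
Community Y: N=331, proportions 0.205438, 0.1571, 0.117825, 0.039275, 0.066465, 0.271903, 0.05136, 0.090634, giving H' = 1.899397.
Difference = |1.600733 − 1.899397| = 0.298664, i.e. 0.299 to 3 decimal places.

0.299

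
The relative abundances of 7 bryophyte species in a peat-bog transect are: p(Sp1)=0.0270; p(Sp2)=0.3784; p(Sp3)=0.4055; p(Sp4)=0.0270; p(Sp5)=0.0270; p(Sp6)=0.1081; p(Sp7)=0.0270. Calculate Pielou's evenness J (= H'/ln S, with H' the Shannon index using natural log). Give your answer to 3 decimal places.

0.701

H' = −Σ pᵢ ln pᵢ = −((-0.09752) + (-0.36773) + (-0.36602) + (-0.09752) + (-0.09752) + (-0.24049) + (-0.09752)) = 1.36433 (working shown to 5 dp, full precision carried).
With S = 7 species, ln S = 1.94591, so J = 1.36433/1.94591 = 0.70112, i.e. 0.701 to 3 decimal places.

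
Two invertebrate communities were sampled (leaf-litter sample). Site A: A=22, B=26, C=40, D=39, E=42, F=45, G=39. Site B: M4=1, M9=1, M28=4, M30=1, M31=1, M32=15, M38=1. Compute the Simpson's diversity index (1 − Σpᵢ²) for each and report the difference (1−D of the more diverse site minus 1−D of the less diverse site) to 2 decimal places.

Site A: N=253, proportions 0.086957, 0.102767, 0.158103, 0.15415, 0.166008, 0.177866, 0.15415, giving 1−D = 0.850162 (working shown to 6 dp, full precision carried).
Site B: N=24, proportions 0.041667, 0.041667, 0.166667, 0.041667, 0.041667, 0.625, 0.041667, giving 1−D = 0.572917.
Difference = |0.850162 − 0.572917| = 0.277245, i.e. 0.28 to 2 decimal places.

0.28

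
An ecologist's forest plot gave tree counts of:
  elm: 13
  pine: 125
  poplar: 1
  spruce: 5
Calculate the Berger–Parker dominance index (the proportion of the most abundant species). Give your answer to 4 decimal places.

Total N = 13+125+1+5 = 144, so the proportions are 0.090278, 0.868056, 0.006944, 0.034722 (working shown to 6 dp, full precision carried).
The largest proportion is 0.868056, i.e. d = 0.8681 to 4 decimal places.

0.8681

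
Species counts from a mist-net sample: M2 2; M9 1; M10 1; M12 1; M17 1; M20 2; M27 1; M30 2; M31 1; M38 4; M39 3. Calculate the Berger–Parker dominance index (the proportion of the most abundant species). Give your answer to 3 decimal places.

0.211

Total N = 2+1+1+1+1+2+1+2+1+4+3 = 19, so the proportions are 0.10526, 0.05263, 0.05263, 0.05263, 0.05263, 0.10526, 0.05263, 0.10526, 0.05263, 0.21053, 0.15789 (working shown to 5 dp, full precision carried).
The largest proportion is 0.21053, i.e. d = 0.211 to 3 decimal places.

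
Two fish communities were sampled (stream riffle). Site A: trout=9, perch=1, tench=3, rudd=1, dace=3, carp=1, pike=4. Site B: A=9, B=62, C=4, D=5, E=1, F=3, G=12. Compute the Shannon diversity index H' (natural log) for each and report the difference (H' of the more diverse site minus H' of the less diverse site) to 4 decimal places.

0.4341

Site A: N=22, proportions 0.4090909, 0.0454545, 0.1363636, 0.0454545, 0.1363636, 0.0454545, 0.1818182, giving H' = 1.6405028 (working shown to 7 dp, full precision carried).
Site B: N=96, proportions 0.09375, 0.6458333, 0.0416667, 0.0520833, 0.0104167, 0.03125, 0.125, giving H' = 1.2063853.
Difference = |1.6405028 − 1.2063853| = 0.4341175, i.e. 0.4341 to 4 decimal places.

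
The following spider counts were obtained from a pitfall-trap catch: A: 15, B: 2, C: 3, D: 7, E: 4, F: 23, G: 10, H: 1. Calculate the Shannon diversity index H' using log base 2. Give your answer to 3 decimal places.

2.480

Total N = 15+2+3+7+4+23+10+1 = 65, so the proportions are 0.23077, 0.03077, 0.04615, 0.10769, 0.06154, 0.35385, 0.15385, 0.01538 (working shown to 5 dp, full precision carried).
Each pᵢ log₂ pᵢ term: 0.23077×(-2.11548)=-0.48819, 0.03077×(-5.02237)=-0.15453, 0.04615×(-4.43741)=-0.20480, 0.10769×(-3.21501)=-0.34623, 0.06154×(-4.02237)=-0.24753, 0.35385×(-1.49881)=-0.53035, 0.15385×(-2.70044)=-0.41545, 0.01538×(-6.02237)=-0.09265.
Sum = -2.47974, so H' = 2.480.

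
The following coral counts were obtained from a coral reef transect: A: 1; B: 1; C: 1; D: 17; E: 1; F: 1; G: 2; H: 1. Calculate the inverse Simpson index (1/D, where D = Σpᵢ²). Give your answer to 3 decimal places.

2.090

Total N = 1+1+1+17+1+1+2+1 = 25, so the proportions are 0.04, 0.04, 0.04, 0.68, 0.04, 0.04, 0.08, 0.04 (working shown to 6 dp, full precision carried).
D = 0.04² + 0.04² + 0.04² + 0.68² + 0.04² + 0.04² + 0.08² + 0.04² = 0.001600 + 0.001600 + 0.001600 + 0.462400 + 0.001600 + 0.001600 + 0.006400 + 0.001600 = 0.478400.
So 1/D = 2.09030, i.e. 2.090 to 3 decimal places.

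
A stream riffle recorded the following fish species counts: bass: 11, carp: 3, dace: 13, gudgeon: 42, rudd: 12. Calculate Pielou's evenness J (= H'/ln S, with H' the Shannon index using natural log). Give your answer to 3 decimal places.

Total N = 11+3+13+42+12 = 81, so the proportions are 0.1358, 0.03704, 0.16049, 0.51852, 0.14815 (working shown to 5 dp, full precision carried).
H' = −Σ pᵢ ln pᵢ = −((-0.27114) + (-0.12207) + (-0.29362) + (-0.34055) + (-0.28290)) = 1.31028.
With S = 5 species, ln S = 1.60944, so J = 1.31028/1.60944 = 0.81412, i.e. 0.814 to 3 decimal places.

0.814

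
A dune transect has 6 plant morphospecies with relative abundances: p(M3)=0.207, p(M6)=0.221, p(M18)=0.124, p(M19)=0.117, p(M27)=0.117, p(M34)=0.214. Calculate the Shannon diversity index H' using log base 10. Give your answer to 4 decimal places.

0.7602

Each pᵢ log₁₀ pᵢ term (working shown to 6 dp, full precision carried): 0.207×(-0.684030)=-0.141594, 0.221×(-0.655608)=-0.144889, 0.124×(-0.906578)=-0.112416, 0.117×(-0.931814)=-0.109022, 0.117×(-0.931814)=-0.109022, 0.214×(-0.669586)=-0.143291.
Sum = -0.760235, so H' = 0.7602.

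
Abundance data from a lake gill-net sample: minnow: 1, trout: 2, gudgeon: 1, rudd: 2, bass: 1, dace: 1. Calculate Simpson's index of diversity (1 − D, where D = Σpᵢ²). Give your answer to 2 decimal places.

Total N = 1+2+1+2+1+1 = 8, so the proportions are 0.125, 0.25, 0.125, 0.25, 0.125, 0.125 (working shown to 4 dp, full precision carried).
D = 0.125² + 0.25² + 0.125² + 0.25² + 0.125² + 0.125² = 0.0156 + 0.0625 + 0.0156 + 0.0625 + 0.0156 + 0.0156 = 0.1875.
So 1 − D = 0.8125, i.e. 0.81 to 2 decimal places.

0.81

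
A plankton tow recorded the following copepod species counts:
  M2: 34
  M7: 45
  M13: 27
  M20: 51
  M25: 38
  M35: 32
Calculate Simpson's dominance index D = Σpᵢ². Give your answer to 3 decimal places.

Total N = 34+45+27+51+38+32 = 227, so the proportions are 0.14978, 0.19824, 0.11894, 0.22467, 0.1674, 0.14097 (working shown to 5 dp, full precision carried).
D = 0.14978² + 0.19824² + 0.11894² + 0.22467² + 0.1674² + 0.14097² = 0.02243 + 0.03930 + 0.01415 + 0.05048 + 0.02802 + 0.01987 = 0.17425.
To 3 decimal places, D = 0.174.

0.174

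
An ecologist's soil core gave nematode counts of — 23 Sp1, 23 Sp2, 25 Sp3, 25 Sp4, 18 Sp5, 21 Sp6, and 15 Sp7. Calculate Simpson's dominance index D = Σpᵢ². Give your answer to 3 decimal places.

0.147

Total N = 23+23+25+25+18+21+15 = 150, so the proportions are 0.15333, 0.15333, 0.16667, 0.16667, 0.12, 0.14, 0.1 (working shown to 5 dp, full precision carried).
D = 0.15333² + 0.15333² + 0.16667² + 0.16667² + 0.12² + 0.14² + 0.1² = 0.02351 + 0.02351 + 0.02778 + 0.02778 + 0.01440 + 0.01960 + 0.01000 = 0.14658.
To 3 decimal places, D = 0.147.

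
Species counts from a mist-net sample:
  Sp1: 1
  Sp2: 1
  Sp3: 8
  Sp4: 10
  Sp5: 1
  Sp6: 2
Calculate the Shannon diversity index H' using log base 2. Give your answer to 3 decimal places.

Total N = 1+1+8+10+1+2 = 23, so the proportions are 0.04348, 0.04348, 0.34783, 0.43478, 0.04348, 0.08696 (working shown to 5 dp, full precision carried).
Each pᵢ log₂ pᵢ term: 0.04348×(-4.52356)=-0.19668, 0.04348×(-4.52356)=-0.19668, 0.34783×(-1.52356)=-0.52993, 0.43478×(-1.20163)=-0.52245, 0.04348×(-4.52356)=-0.19668, 0.08696×(-3.52356)=-0.30640.
Sum = -1.94881, so H' = 1.949.

1.949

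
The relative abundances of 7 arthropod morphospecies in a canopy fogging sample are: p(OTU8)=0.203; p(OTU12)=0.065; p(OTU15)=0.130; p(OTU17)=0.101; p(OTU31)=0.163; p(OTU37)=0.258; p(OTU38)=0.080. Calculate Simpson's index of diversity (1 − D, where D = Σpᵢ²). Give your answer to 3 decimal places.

0.828

D = 0.203² + 0.065² + 0.13² + 0.101² + 0.163² + 0.258² + 0.08² = 0.04121 + 0.00423 + 0.01690 + 0.01020 + 0.02657 + 0.06656 + 0.00640 = 0.17207 (working shown to 5 dp, full precision carried).
So 1 − D = 0.82793, i.e. 0.828 to 3 decimal places.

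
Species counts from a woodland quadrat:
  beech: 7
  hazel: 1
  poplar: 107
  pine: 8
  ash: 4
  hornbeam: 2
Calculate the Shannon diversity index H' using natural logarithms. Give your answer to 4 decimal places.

0.6956

Total N = 7+1+107+8+4+2 = 129, so the proportions are 0.054264, 0.007752, 0.829457, 0.062016, 0.031008, 0.015504 (working shown to 6 dp, full precision carried).
Each pᵢ ln pᵢ term: 0.054264×(-2.913902)=-0.158119, 0.007752×(-4.859812)=-0.037673, 0.829457×(-0.186984)=-0.155095, 0.062016×(-2.780371)=-0.172426, 0.031008×(-3.473518)=-0.107706, 0.015504×(-4.166665)=-0.064599.
Sum = -0.695618, so H' = 0.6956.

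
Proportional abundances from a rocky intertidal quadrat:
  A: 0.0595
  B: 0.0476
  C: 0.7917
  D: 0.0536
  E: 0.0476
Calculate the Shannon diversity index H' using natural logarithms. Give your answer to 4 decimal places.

Each pᵢ ln pᵢ term (working shown to 6 dp, full precision carried): 0.0595×(-2.821779)=-0.167896, 0.0476×(-3.044923)=-0.144938, 0.7917×(-0.233573)=-0.184920, 0.0536×(-2.926206)=-0.156845, 0.0476×(-3.044923)=-0.144938.
Sum = -0.799537, so H' = 0.7995.

0.7995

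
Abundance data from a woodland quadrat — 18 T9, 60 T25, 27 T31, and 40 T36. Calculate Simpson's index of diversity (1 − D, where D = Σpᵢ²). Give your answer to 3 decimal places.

0.703

Total N = 18+60+27+40 = 145, so the proportions are 0.12414, 0.41379, 0.18621, 0.27586 (working shown to 5 dp, full precision carried).
D = 0.12414² + 0.41379² + 0.18621² + 0.27586² = 0.01541 + 0.17122 + 0.03467 + 0.07610 = 0.29741.
So 1 − D = 0.70259, i.e. 0.703 to 3 decimal places.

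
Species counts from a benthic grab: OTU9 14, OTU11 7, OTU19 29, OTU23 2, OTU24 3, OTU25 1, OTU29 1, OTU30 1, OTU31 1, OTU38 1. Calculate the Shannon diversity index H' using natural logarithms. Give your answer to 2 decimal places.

Total N = 14+7+29+2+3+1+1+1+1+1 = 60, so the proportions are 0.2333, 0.1167, 0.4833, 0.0333, 0.05, 0.0167, 0.0167, 0.0167, 0.0167, 0.0167 (working shown to 4 dp, full precision carried).
Each pᵢ ln pᵢ term: 0.2333×(-1.4553)=-0.3396, 0.1167×(-2.1484)=-0.2507, 0.4833×(-0.7270)=-0.3514, 0.0333×(-3.4012)=-0.1134, 0.05×(-2.9957)=-0.1498, 0.0167×(-4.0943)=-0.0682, 0.0167×(-4.0943)=-0.0682, 0.0167×(-4.0943)=-0.0682, 0.0167×(-4.0943)=-0.0682, 0.0167×(-4.0943)=-0.0682.
Sum = -1.5460, so H' = 1.55.

1.55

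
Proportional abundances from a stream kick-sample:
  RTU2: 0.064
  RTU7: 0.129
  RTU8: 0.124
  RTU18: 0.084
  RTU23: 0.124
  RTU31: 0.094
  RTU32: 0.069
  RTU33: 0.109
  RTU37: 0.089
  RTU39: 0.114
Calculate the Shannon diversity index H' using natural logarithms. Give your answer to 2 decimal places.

Each pᵢ ln pᵢ term (working shown to 4 dp, full precision carried): 0.064×(-2.7489)=-0.1759, 0.129×(-2.0479)=-0.2642, 0.124×(-2.0875)=-0.2588, 0.084×(-2.4769)=-0.2081, 0.124×(-2.0875)=-0.2588, 0.094×(-2.3645)=-0.2223, 0.069×(-2.6736)=-0.1845, 0.109×(-2.2164)=-0.2416, 0.089×(-2.4191)=-0.2153, 0.114×(-2.1716)=-0.2476.
Sum = -2.2771, so H' = 2.28.

2.28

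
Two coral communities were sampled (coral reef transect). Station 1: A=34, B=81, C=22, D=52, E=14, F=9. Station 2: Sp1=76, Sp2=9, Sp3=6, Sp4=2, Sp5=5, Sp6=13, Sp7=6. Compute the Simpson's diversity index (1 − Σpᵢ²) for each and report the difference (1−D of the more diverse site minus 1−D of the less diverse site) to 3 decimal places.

Station 1: N=212, proportions 0.16038, 0.38208, 0.10377, 0.24528, 0.06604, 0.04245, giving 1−D = 0.75120 (working shown to 5 dp, full precision carried).
Station 2: N=117, proportions 0.64957, 0.07692, 0.05128, 0.01709, 0.04274, 0.11111, 0.05128, giving 1−D = 0.55241.
Difference = |0.75120 − 0.55241| = 0.19879, i.e. 0.199 to 3 decimal places.

0.199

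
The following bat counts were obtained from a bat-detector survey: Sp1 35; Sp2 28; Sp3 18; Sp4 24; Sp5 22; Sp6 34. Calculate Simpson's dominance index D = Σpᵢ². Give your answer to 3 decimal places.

0.175

Total N = 35+28+18+24+22+34 = 161, so the proportions are 0.217391, 0.173913, 0.111801, 0.149068, 0.136646, 0.21118 (working shown to 6 dp, full precision carried).
D = 0.217391² + 0.173913² + 0.111801² + 0.149068² + 0.136646² + 0.21118² = 0.047259 + 0.030246 + 0.012500 + 0.022221 + 0.018672 + 0.044597 = 0.175495.
To 3 decimal places, D = 0.175.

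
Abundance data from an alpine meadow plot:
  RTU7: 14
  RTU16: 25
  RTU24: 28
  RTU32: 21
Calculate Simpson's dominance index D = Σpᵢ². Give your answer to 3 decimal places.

0.264

Total N = 14+25+28+21 = 88, so the proportions are 0.15909, 0.28409, 0.31818, 0.23864 (working shown to 5 dp, full precision carried).
D = 0.15909² + 0.28409² + 0.31818² + 0.23864² = 0.02531 + 0.08071 + 0.10124 + 0.05695 = 0.26420.
To 3 decimal places, D = 0.264.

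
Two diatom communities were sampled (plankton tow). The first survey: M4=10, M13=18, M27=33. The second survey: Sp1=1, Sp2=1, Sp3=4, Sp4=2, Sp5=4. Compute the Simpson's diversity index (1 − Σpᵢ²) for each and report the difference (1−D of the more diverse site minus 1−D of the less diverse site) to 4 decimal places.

0.1427

The first survey: N=61, proportions 0.163934, 0.295082, 0.540984, giving 1−D = 0.593389 (working shown to 6 dp, full precision carried).
The second survey: N=12, proportions 0.083333, 0.083333, 0.333333, 0.166667, 0.333333, giving 1−D = 0.736111.
Difference = |0.593389 − 0.736111| = 0.142722, i.e. 0.1427 to 4 decimal places.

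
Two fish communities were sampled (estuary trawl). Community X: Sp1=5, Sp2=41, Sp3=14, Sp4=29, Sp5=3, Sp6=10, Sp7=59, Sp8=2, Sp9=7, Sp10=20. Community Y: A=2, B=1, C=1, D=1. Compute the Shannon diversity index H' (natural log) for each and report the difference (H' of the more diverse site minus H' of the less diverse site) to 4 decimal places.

Community X: N=190, proportions 0.026316, 0.215789, 0.073684, 0.152632, 0.015789, 0.052632, 0.310526, 0.010526, 0.036842, 0.105263, giving H' = 1.895862 (working shown to 6 dp, full precision carried).
Community Y: N=5, proportions 0.4, 0.2, 0.2, 0.2, giving H' = 1.332179.
Difference = |1.895862 − 1.332179| = 0.563683, i.e. 0.5637 to 4 decimal places.

0.5637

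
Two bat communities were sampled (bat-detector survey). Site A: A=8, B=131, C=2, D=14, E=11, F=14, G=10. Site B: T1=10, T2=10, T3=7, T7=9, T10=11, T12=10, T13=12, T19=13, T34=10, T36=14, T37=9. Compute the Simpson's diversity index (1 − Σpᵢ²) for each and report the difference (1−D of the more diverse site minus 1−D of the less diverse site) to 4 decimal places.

Site A: N=190, proportions 0.042105, 0.689474, 0.010526, 0.073684, 0.057895, 0.073684, 0.052632, giving 1−D = 0.505762 (working shown to 6 dp, full precision carried).
Site B: N=115, proportions 0.086957, 0.086957, 0.06087, 0.078261, 0.095652, 0.086957, 0.104348, 0.113043, 0.086957, 0.121739, 0.078261, giving 1−D = 0.906163.
Difference = |0.505762 − 0.906163| = 0.400401, i.e. 0.4004 to 4 decimal places.

0.4004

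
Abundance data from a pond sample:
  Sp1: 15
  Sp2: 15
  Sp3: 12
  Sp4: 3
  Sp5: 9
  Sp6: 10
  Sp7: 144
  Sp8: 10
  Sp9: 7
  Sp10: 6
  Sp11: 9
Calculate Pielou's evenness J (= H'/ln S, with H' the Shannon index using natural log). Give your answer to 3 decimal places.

0.652

Total N = 15+15+12+3+9+10+144+10+7+6+9 = 240, so the proportions are 0.0625, 0.0625, 0.05, 0.0125, 0.0375, 0.04167, 0.6, 0.04167, 0.02917, 0.025, 0.0375 (working shown to 5 dp, full precision carried).
H' = −Σ pᵢ ln pᵢ = −((-0.17329) + (-0.17329) + (-0.14979) + (-0.05478) + (-0.12313) + (-0.13242) + (-0.30650) + (-0.13242) + (-0.10310) + (-0.09222) + (-0.12313)) = 1.56404.
With S = 11 species, ln S = 2.39790, so J = 1.56404/2.39790 = 0.65226, i.e. 0.652 to 3 decimal places.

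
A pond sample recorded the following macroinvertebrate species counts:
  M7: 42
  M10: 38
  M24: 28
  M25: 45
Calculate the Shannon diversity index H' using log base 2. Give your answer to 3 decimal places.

1.979

Total N = 42+38+28+45 = 153, so the proportions are 0.27451, 0.24837, 0.18301, 0.29412 (working shown to 5 dp, full precision carried).
Each pᵢ log₂ pᵢ term: 0.27451×(-1.86507)=-0.51198, 0.24837×(-2.00946)=-0.49908, 0.18301×(-2.45003)=-0.44837, 0.29412×(-1.76553)=-0.51927.
Sum = -1.97871, so H' = 1.979.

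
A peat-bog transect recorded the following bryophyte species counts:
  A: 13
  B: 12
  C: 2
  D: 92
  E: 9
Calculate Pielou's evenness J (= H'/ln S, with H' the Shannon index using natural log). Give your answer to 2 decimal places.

Total N = 13+12+2+92+9 = 128, so the proportions are 0.1016, 0.0938, 0.0156, 0.7188, 0.0703 (working shown to 4 dp, full precision carried).
H' = −Σ pᵢ ln pᵢ = −((-0.2323) + (-0.2219) + (-0.0650) + (-0.2374) + (-0.1867)) = 0.9432.
With S = 5 species, ln S = 1.6094, so J = 0.9432/1.6094 = 0.5860, i.e. 0.59 to 2 decimal places.

0.59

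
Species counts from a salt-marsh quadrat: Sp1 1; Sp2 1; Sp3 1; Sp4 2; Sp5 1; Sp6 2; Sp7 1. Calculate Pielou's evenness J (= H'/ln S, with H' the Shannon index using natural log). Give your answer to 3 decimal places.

0.971

Total N = 1+1+1+2+1+2+1 = 9, so the proportions are 0.11111, 0.11111, 0.11111, 0.22222, 0.11111, 0.22222, 0.11111 (working shown to 5 dp, full precision carried).
H' = −Σ pᵢ ln pᵢ = −((-0.24414) + (-0.24414) + (-0.24414) + (-0.33424) + (-0.24414) + (-0.33424) + (-0.24414)) = 1.88916.
With S = 7 species, ln S = 1.94591, so J = 1.88916/1.94591 = 0.97084, i.e. 0.971 to 3 decimal places.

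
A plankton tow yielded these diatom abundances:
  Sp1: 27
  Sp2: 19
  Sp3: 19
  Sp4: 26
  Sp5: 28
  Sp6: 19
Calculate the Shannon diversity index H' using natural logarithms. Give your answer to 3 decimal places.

Total N = 27+19+19+26+28+19 = 138, so the proportions are 0.19565, 0.13768, 0.13768, 0.18841, 0.2029, 0.13768 (working shown to 5 dp, full precision carried).
Each pᵢ ln pᵢ term: 0.19565×(-1.63142)=-0.31919, 0.13768×(-1.98281)=-0.27300, 0.13768×(-1.98281)=-0.27300, 0.18841×(-1.66916)=-0.31448, 0.2029×(-1.59505)=-0.32363, 0.13768×(-1.98281)=-0.27300.
Sum = -1.77629, so H' = 1.776.

1.776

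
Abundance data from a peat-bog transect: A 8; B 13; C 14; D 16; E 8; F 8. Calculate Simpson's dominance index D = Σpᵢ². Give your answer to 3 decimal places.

Total N = 8+13+14+16+8+8 = 67, so the proportions are 0.1194, 0.19403, 0.20896, 0.23881, 0.1194, 0.1194 (working shown to 5 dp, full precision carried).
D = 0.1194² + 0.19403² + 0.20896² + 0.23881² + 0.1194² + 0.1194² = 0.01426 + 0.03765 + 0.04366 + 0.05703 + 0.01426 + 0.01426 = 0.18111.
To 3 decimal places, D = 0.181.

0.181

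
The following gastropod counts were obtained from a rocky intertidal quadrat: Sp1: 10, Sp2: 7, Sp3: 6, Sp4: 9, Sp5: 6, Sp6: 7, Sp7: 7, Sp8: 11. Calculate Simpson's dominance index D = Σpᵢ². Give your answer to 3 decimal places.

Total N = 10+7+6+9+6+7+7+11 = 63, so the proportions are 0.15873, 0.11111, 0.09524, 0.14286, 0.09524, 0.11111, 0.11111, 0.1746 (working shown to 5 dp, full precision carried).
D = 0.15873² + 0.11111² + 0.09524² + 0.14286² + 0.09524² + 0.11111² + 0.11111² + 0.1746² = 0.02520 + 0.01235 + 0.00907 + 0.02041 + 0.00907 + 0.01235 + 0.01235 + 0.03049 = 0.13127.
To 3 decimal places, D = 0.131.

0.131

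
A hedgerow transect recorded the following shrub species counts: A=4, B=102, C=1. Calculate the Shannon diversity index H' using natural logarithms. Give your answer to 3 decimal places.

0.212

Total N = 4+102+1 = 107, so the proportions are 0.03738, 0.95327, 0.00935 (working shown to 5 dp, full precision carried).
Each pᵢ ln pᵢ term: 0.03738×(-3.28653)=-0.12286, 0.95327×(-0.04786)=-0.04562, 0.00935×(-4.67283)=-0.04367.
Sum = -0.21215, so H' = 0.212.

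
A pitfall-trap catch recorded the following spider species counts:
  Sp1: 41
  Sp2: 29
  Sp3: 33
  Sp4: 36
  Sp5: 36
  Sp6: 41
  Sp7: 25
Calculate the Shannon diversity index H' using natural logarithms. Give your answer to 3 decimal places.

Total N = 41+29+33+36+36+41+25 = 241, so the proportions are 0.17012, 0.12033, 0.13693, 0.14938, 0.14938, 0.17012, 0.10373 (working shown to 5 dp, full precision carried).
Each pᵢ ln pᵢ term: 0.17012×(-1.77122)=-0.30133, 0.12033×(-2.11750)=-0.25480, 0.13693×(-1.98829)=-0.27226, 0.14938×(-1.90128)=-0.28401, 0.14938×(-1.90128)=-0.28401, 0.17012×(-1.77122)=-0.30133, 0.10373×(-2.26592)=-0.23505.
Sum = -1.93279, so H' = 1.933.

1.933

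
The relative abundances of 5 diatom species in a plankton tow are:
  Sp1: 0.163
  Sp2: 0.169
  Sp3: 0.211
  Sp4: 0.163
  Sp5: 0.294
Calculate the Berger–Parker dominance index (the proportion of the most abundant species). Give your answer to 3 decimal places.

0.294

The largest proportion is 0.294, i.e. d = 0.294 to 3 decimal places.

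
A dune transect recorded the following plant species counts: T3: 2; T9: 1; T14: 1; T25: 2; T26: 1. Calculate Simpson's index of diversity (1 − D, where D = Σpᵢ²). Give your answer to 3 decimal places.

0.776

Total N = 2+1+1+2+1 = 7, so the proportions are 0.28571, 0.14286, 0.14286, 0.28571, 0.14286 (working shown to 5 dp, full precision carried).
D = 0.28571² + 0.14286² + 0.14286² + 0.28571² + 0.14286² = 0.08163 + 0.02041 + 0.02041 + 0.08163 + 0.02041 = 0.22449.
So 1 − D = 0.77551, i.e. 0.776 to 3 decimal places.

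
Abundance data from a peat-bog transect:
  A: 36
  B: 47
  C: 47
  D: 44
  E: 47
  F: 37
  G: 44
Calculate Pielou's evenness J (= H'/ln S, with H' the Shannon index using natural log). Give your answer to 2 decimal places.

1.00

Total N = 36+47+47+44+47+37+44 = 302, so the proportions are 0.1192, 0.1556, 0.1556, 0.1457, 0.1556, 0.1225, 0.1457 (working shown to 4 dp, full precision carried).
H' = −Σ pᵢ ln pᵢ = −((-0.2535) + (-0.2895) + (-0.2895) + (-0.2806) + (-0.2895) + (-0.2572) + (-0.2806)) = 1.9406.
With S = 7 species, ln S = 1.9459, so J = 1.9406/1.9459 = 0.9973, i.e. 1.00 to 2 decimal places.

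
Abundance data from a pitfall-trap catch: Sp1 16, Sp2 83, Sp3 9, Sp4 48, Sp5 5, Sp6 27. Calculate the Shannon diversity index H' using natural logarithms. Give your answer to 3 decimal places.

Total N = 16+83+9+48+5+27 = 188, so the proportions are 0.08511, 0.44149, 0.04787, 0.25532, 0.0266, 0.14362 (working shown to 5 dp, full precision carried).
Each pᵢ ln pᵢ term: 0.08511×(-2.46385)=-0.20969, 0.44149×(-0.81760)=-0.36096, 0.04787×(-3.03922)=-0.14549, 0.25532×(-1.36524)=-0.34857, 0.0266×(-3.62700)=-0.09646, 0.14362×(-1.94061)=-0.27870.
Sum = -1.43989, so H' = 1.440.

1.440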